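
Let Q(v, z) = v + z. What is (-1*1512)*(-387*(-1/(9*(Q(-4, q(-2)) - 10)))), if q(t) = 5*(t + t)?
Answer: 32508/17 ≈ 1912.2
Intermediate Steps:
q(t) = 10*t (q(t) = 5*(2*t) = 10*t)
(-1*1512)*(-387*(-1/(9*(Q(-4, q(-2)) - 10)))) = (-1*1512)*(-387*(-1/(9*((-4 + 10*(-2)) - 10)))) = -(-585144)/((-9*((-4 - 20) - 10))) = -(-585144)/((-9*(-24 - 10))) = -(-585144)/((-9*(-34))) = -(-585144)/306 = -1512*(-43/34) = 32508/17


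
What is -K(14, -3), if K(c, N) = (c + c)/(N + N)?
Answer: 14/3 ≈ 4.6667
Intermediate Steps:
K(c, N) = c/N (K(c, N) = (2*c)/((2*N)) = (2*c)*(1/(2*N)) = c/N)
-K(14, -3) = -14/(-3) = -14*(-1)/3 = -1*(-14/3) = 14/3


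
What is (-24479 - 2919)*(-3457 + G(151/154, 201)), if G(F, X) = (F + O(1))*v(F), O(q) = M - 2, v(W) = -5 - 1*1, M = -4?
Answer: 1032787180/11 ≈ 9.3890e+7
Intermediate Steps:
v(W) = -6 (v(W) = -5 - 1 = -6)
O(q) = -6 (O(q) = -4 - 2 = -6)
G(F, X) = 36 - 6*F (G(F, X) = (F - 6)*(-6) = (-6 + F)*(-6) = 36 - 6*F)
(-24479 - 2919)*(-3457 + G(151/154, 201)) = (-24479 - 2919)*(-3457 + (36 - 906/154)) = -27398*(-3457 + (36 - 906/154)) = -27398*(-3457 + (36 - 6*151/154)) = -27398*(-3457 + (36 - 453/77)) = -27398*(-3457 + 2319/77) = -27398*(-263870/77) = 1032787180/11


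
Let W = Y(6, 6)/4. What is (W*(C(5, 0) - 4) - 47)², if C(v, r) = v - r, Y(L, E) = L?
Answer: 8281/4 ≈ 2070.3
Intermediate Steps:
W = 3/2 (W = 6/4 = (¼)*6 = 3/2 ≈ 1.5000)
(W*(C(5, 0) - 4) - 47)² = (3*((5 - 1*0) - 4)/2 - 47)² = (3*((5 + 0) - 4)/2 - 47)² = (3*(5 - 4)/2 - 47)² = ((3/2)*1 - 47)² = (3/2 - 47)² = (-91/2)² = 8281/4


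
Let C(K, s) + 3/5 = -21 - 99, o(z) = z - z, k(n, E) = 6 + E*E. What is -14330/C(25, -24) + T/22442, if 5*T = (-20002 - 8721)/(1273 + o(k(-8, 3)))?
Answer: 152756824993/1285589970 ≈ 118.82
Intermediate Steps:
k(n, E) = 6 + E²
o(z) = 0
C(K, s) = -603/5 (C(K, s) = -⅗ + (-21 - 99) = -⅗ - 120 = -603/5)
T = -28723/6365 (T = ((-20002 - 8721)/(1273 + 0))/5 = (-28723/1273)/5 = (-28723*1/1273)/5 = (⅕)*(-28723/1273) = -28723/6365 ≈ -4.5126)
-14330/C(25, -24) + T/22442 = -14330/(-603/5) - 28723/6365/22442 = -14330*(-5/603) - 28723/6365*1/22442 = 71650/603 - 28723/142843330 = 152756824993/1285589970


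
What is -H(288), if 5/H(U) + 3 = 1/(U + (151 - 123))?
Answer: 1580/947 ≈ 1.6684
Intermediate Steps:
H(U) = 5/(-3 + 1/(28 + U)) (H(U) = 5/(-3 + 1/(U + (151 - 123))) = 5/(-3 + 1/(U + 28)) = 5/(-3 + 1/(28 + U)))
-H(288) = -5*(-28 - 1*288)/(83 + 3*288) = -5*(-28 - 288)/(83 + 864) = -5*(-316)/947 = -1*(-1580/947) = 1580/947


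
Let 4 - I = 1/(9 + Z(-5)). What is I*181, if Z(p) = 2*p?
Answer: 905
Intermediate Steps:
I = 5 (I = 4 - 1/(9 + 2*(-5)) = 4 - 1/(9 - 10) = 4 - 1/(-1) = 4 - 1*(-1) = 4 + 1 = 5)
I*181 = 5*181 = 905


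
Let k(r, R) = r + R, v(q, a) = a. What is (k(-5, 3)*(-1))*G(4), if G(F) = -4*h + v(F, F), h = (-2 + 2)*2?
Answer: 8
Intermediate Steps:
h = 0 (h = 0*2 = 0)
k(r, R) = R + r
G(F) = F (G(F) = -4*0 + F = 0 + F = F)
(k(-5, 3)*(-1))*G(4) = ((3 - 5)*(-1))*4 = -2*(-1)*4 = 2*4 = 8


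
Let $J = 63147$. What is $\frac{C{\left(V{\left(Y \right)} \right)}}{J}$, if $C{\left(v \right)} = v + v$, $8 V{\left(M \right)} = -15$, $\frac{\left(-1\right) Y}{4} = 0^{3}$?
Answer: $- \frac{5}{84196} \approx -5.9385 \cdot 10^{-5}$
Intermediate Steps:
$Y = 0$ ($Y = - 4 \cdot 0^{3} = \left(-4\right) 0 = 0$)
$V{\left(M \right)} = - \frac{15}{8}$ ($V{\left(M \right)} = \frac{1}{8} \left(-15\right) = - \frac{15}{8}$)
$C{\left(v \right)} = 2 v$
$\frac{C{\left(V{\left(Y \right)} \right)}}{J} = \frac{2 \left(- \frac{15}{8}\right)}{63147} = \left(- \frac{15}{4}\right) \frac{1}{63147} = - \frac{5}{84196}$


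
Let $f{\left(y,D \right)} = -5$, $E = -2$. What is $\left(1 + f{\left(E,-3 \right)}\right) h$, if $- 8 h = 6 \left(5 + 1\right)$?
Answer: $18$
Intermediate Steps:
$h = - \frac{9}{2}$ ($h = - \frac{6 \left(5 + 1\right)}{8} = - \frac{6 \cdot 6}{8} = \left(- \frac{1}{8}\right) 36 = - \frac{9}{2} \approx -4.5$)
$\left(1 + f{\left(E,-3 \right)}\right) h = \left(1 - 5\right) \left(- \frac{9}{2}\right) = \left(-4\right) \left(- \frac{9}{2}\right) = 18$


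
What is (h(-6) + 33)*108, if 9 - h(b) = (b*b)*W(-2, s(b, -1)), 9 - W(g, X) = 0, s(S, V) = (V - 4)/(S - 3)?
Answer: -30456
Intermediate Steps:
s(S, V) = (-4 + V)/(-3 + S)
W(g, X) = 9 (W(g, X) = 9 - 1*0 = 9 + 0 = 9)
h(b) = 9 - 9*b² (h(b) = 9 - b*b*9 = 9 - b²*9 = 9 - 9*b²)
(h(-6) + 33)*108 = ((9 - 9*(-6)²) + 33)*108 = ((9 - 9*36) + 33)*108 = ((9 - 324) + 33)*108 = (-315 + 33)*108 = -282*108 = -30456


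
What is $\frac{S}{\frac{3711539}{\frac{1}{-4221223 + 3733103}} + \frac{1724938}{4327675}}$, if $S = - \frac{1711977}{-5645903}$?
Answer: $- \frac{2469626687825}{14755279053649946715442662} \approx -1.6737 \cdot 10^{-13}$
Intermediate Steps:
$S = \frac{1711977}{5645903}$ ($S = \left(-1711977\right) \left(- \frac{1}{5645903}\right) = \frac{1711977}{5645903} \approx 0.30322$)
$\frac{S}{\frac{3711539}{\frac{1}{-4221223 + 3733103}} + \frac{1724938}{4327675}} = \frac{1711977}{5645903 \left(\frac{3711539}{\frac{1}{-4221223 + 3733103}} + \frac{1724938}{4327675}\right)} = \frac{1711977}{5645903 \left(\frac{3711539}{\frac{1}{-488120}} + 1724938 \cdot \frac{1}{4327675}\right)} = \frac{1711977}{5645903 \left(\frac{3711539}{- \frac{1}{488120}} + \frac{1724938}{4327675}\right)} = \frac{1711977}{5645903 \left(3711539 \left(-488120\right) + \frac{1724938}{4327675}\right)} = \frac{1711977}{5645903 \left(-1811676416680 + \frac{1724938}{4327675}\right)} = \frac{1711977}{5645903 \left(- \frac{7840346736553894062}{4327675}\right)} = \frac{1711977}{5645903} \left(- \frac{4327675}{7840346736553894062}\right) = - \frac{2469626687825}{14755279053649946715442662}$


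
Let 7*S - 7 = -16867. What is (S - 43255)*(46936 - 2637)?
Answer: -14159953855/7 ≈ -2.0229e+9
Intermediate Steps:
S = -16860/7 (S = 1 + (⅐)*(-16867) = 1 - 16867/7 = -16860/7 ≈ -2408.6)
(S - 43255)*(46936 - 2637) = (-16860/7 - 43255)*(46936 - 2637) = -319645/7*44299 = -14159953855/7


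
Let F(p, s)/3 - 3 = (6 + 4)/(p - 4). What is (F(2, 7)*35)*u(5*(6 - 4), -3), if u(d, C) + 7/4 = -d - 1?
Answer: 5355/2 ≈ 2677.5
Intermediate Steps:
F(p, s) = 9 + 30/(-4 + p) (F(p, s) = 9 + 3*((6 + 4)/(p - 4)) = 9 + 3*(10/(-4 + p)) = 9 + 30/(-4 + p))
u(d, C) = -11/4 - d (u(d, C) = -7/4 + (-d - 1) = -7/4 + (-1 - d) = -11/4 - d)
(F(2, 7)*35)*u(5*(6 - 4), -3) = ((3*(-2 + 3*2)/(-4 + 2))*35)*(-11/4 - 5*(6 - 4)) = ((3*(-2 + 6)/(-2))*35)*(-11/4 - 5*2) = ((3*(-½)*4)*35)*(-11/4 - 1*10) = (-6*35)*(-11/4 - 10) = -210*(-51/4) = 5355/2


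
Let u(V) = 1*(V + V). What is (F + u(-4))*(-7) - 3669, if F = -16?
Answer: -3501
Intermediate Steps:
u(V) = 2*V (u(V) = 1*(2*V) = 2*V)
(F + u(-4))*(-7) - 3669 = (-16 + 2*(-4))*(-7) - 3669 = (-16 - 8)*(-7) - 3669 = -24*(-7) - 3669 = 168 - 3669 = -3501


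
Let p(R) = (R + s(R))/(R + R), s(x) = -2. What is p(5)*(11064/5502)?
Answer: 2766/4585 ≈ 0.60327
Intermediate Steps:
p(R) = (-2 + R)/(2*R) (p(R) = (R - 2)/(R + R) = (-2 + R)/((2*R)) = (-2 + R)*(1/(2*R)) = (-2 + R)/(2*R))
p(5)*(11064/5502) = ((1/2)*(-2 + 5)/5)*(11064/5502) = ((1/2)*(1/5)*3)*(11064*(1/5502)) = (3/10)*(1844/917) = 2766/4585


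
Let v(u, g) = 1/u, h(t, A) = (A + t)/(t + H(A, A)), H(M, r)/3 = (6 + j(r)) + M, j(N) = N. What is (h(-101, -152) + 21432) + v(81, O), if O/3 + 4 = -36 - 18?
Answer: 1727333528/80595 ≈ 21432.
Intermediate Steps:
H(M, r) = 18 + 3*M + 3*r (H(M, r) = 3*((6 + r) + M) = 3*(6 + M + r) = 18 + 3*M + 3*r)
O = -174 (O = -12 + 3*(-36 - 18) = -12 + 3*(-54) = -12 - 162 = -174)
h(t, A) = (A + t)/(18 + t + 6*A) (h(t, A) = (A + t)/(t + (18 + 3*A + 3*A)) = (A + t)/(t + (18 + 6*A)) = (A + t)/(18 + t + 6*A))
(h(-101, -152) + 21432) + v(81, O) = ((-152 - 101)/(18 - 101 + 6*(-152)) + 21432) + 1/81 = (-253/(18 - 101 - 912) + 21432) + 1/81 = (-253/(-995) + 21432) + 1/81 = (-1/995*(-253) + 21432) + 1/81 = (253/995 + 21432) + 1/81 = 21325093/995 + 1/81 = 1727333528/80595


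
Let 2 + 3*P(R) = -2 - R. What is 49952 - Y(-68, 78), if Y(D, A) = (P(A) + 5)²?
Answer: 445079/9 ≈ 49453.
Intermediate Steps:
P(R) = -4/3 - R/3 (P(R) = -⅔ + (-2 - R)/3 = -⅔ + (-⅔ - R/3) = -4/3 - R/3)
Y(D, A) = (11/3 - A/3)² (Y(D, A) = ((-4/3 - A/3) + 5)² = (11/3 - A/3)²)
49952 - Y(-68, 78) = 49952 - (-11 + 78)²/9 = 49952 - 67²/9 = 49952 - 4489/9 = 445079/9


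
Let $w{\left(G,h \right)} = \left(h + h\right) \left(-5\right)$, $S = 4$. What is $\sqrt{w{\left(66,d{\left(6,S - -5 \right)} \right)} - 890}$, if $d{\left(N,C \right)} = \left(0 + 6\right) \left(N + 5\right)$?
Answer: $5 i \sqrt{62} \approx 39.37 i$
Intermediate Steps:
$d{\left(N,C \right)} = 30 + 6 N$ ($d{\left(N,C \right)} = 6 \left(5 + N\right) = 30 + 6 N$)
$w{\left(G,h \right)} = - 10 h$ ($w{\left(G,h \right)} = 2 h \left(-5\right) = - 10 h$)
$\sqrt{w{\left(66,d{\left(6,S - -5 \right)} \right)} - 890} = \sqrt{- 10 \left(30 + 6 \cdot 6\right) - 890} = \sqrt{- 10 \left(30 + 36\right) - 890} = \sqrt{\left(-10\right) 66 - 890} = \sqrt{-660 - 890} = \sqrt{-1550} = 5 i \sqrt{62}$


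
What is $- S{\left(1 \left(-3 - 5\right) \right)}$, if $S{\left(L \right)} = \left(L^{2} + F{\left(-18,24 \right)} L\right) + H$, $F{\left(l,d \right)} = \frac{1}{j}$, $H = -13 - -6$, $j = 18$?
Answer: $- \frac{509}{9} \approx -56.556$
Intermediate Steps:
$H = -7$ ($H = -13 + 6 = -7$)
$F{\left(l,d \right)} = \frac{1}{18}$
$S{\left(L \right)} = -7 + L^{2} + \frac{L}{18}$ ($S{\left(L \right)} = \left(L^{2} + \frac{L}{18}\right) - 7 = -7 + L^{2} + \frac{L}{18}$)
$- S{\left(1 \left(-3 - 5\right) \right)} = - (-7 + \left(1 \left(-3 - 5\right)\right)^{2} + \frac{1 \left(-3 - 5\right)}{18}) = - (-7 + \left(1 \left(-8\right)\right)^{2} + \frac{1 \left(-8\right)}{18}) = - (-7 + \left(-8\right)^{2} + \frac{1}{18} \left(-8\right)) = - (-7 + 64 - \frac{4}{9}) = \left(-1\right) \frac{509}{9} = - \frac{509}{9}$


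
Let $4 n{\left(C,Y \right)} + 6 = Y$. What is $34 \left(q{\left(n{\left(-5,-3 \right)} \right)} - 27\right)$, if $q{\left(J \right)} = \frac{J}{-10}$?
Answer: $- \frac{18207}{20} \approx -910.35$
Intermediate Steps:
$n{\left(C,Y \right)} = - \frac{3}{2} + \frac{Y}{4}$
$q{\left(J \right)} = - \frac{J}{10}$ ($q{\left(J \right)} = J \left(- \frac{1}{10}\right) = - \frac{J}{10}$)
$34 \left(q{\left(n{\left(-5,-3 \right)} \right)} - 27\right) = 34 \left(- \frac{- \frac{3}{2} + \frac{1}{4} \left(-3\right)}{10} - 27\right) = 34 \left(- \frac{- \frac{3}{2} - \frac{3}{4}}{10} - 27\right) = 34 \left(\left(- \frac{1}{10}\right) \left(- \frac{9}{4}\right) - 27\right) = 34 \left(\frac{9}{40} - 27\right) = 34 \left(- \frac{1071}{40}\right) = - \frac{18207}{20}$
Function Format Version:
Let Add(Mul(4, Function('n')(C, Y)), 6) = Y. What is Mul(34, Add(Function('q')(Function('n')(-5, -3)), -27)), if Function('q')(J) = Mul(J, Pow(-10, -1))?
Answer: Rational(-18207, 20) ≈ -910.35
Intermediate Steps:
Function('n')(C, Y) = Add(Rational(-3, 2), Mul(Rational(1, 4), Y))
Function('q')(J) = Mul(Rational(-1, 10), J) (Function('q')(J) = Mul(J, Rational(-1, 10)) = Mul(Rational(-1, 10), J))
Mul(34, Add(Function('q')(Function('n')(-5, -3)), -27)) = Mul(34, Add(Mul(Rational(-1, 10), Add(Rational(-3, 2), Mul(Rational(1, 4), -3))), -27)) = Mul(34, Add(Mul(Rational(-1, 10), Add(Rational(-3, 2), Rational(-3, 4))), -27)) = Mul(34, Add(Mul(Rational(-1, 10), Rational(-9, 4)), -27)) = Mul(34, Add(Rational(9, 40), -27)) = Mul(34, Rational(-1071, 40)) = Rational(-18207, 20)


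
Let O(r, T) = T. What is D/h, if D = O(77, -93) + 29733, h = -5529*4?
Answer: -130/97 ≈ -1.3402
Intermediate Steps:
h = -22116
D = 29640 (D = -93 + 29733 = 29640)
D/h = 29640/(-22116) = 29640*(-1/22116) = -130/97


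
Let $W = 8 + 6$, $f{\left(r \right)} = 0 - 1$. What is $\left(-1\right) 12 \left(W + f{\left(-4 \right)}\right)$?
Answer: $-156$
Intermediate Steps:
$f{\left(r \right)} = -1$
$W = 14$
$\left(-1\right) 12 \left(W + f{\left(-4 \right)}\right) = \left(-1\right) 12 \left(14 - 1\right) = \left(-12\right) 13 = -156$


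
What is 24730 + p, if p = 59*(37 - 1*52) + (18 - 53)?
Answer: 23810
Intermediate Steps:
p = -920 (p = 59*(37 - 52) - 35 = 59*(-15) - 35 = -885 - 35 = -920)
24730 + p = 24730 - 920 = 23810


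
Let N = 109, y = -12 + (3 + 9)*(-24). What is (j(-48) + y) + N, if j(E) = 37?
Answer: -154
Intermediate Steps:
y = -300 (y = -12 + 12*(-24) = -12 - 288 = -300)
(j(-48) + y) + N = (37 - 300) + 109 = -263 + 109 = -154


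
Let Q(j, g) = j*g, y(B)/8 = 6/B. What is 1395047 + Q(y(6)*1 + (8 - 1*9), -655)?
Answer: 1390462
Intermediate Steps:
y(B) = 48/B (y(B) = 8*(6/B) = 48/B)
Q(j, g) = g*j
1395047 + Q(y(6)*1 + (8 - 1*9), -655) = 1395047 - 655*((48/6)*1 + (8 - 1*9)) = 1395047 - 655*((48*(⅙))*1 + (8 - 9)) = 1395047 - 655*(8*1 - 1) = 1395047 - 655*(8 - 1) = 1395047 - 655*7 = 1395047 - 4585 = 1390462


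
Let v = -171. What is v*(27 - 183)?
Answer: 26676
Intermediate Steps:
v*(27 - 183) = -171*(27 - 183) = -171*(-156) = 26676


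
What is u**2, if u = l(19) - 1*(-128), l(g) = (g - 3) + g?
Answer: 26569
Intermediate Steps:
l(g) = -3 + 2*g (l(g) = (-3 + g) + g = -3 + 2*g)
u = 163 (u = (-3 + 2*19) - 1*(-128) = (-3 + 38) + 128 = 35 + 128 = 163)
u**2 = 163**2 = 26569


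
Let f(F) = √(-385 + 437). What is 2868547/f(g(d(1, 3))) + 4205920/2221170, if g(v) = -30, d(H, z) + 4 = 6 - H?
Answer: 420592/222117 + 2868547*√13/26 ≈ 3.9780e+5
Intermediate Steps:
d(H, z) = 2 - H (d(H, z) = -4 + (6 - H) = 2 - H)
f(F) = 2*√13 (f(F) = √52 = 2*√13)
2868547/f(g(d(1, 3))) + 4205920/2221170 = 2868547/((2*√13)) + 4205920/2221170 = 2868547*(√13/26) + 4205920*(1/2221170) = 2868547*√13/26 + 420592/222117 = 420592/222117 + 2868547*√13/26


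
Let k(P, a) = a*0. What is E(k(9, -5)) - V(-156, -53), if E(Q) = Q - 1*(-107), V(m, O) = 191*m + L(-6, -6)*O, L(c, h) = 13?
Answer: 30592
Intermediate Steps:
k(P, a) = 0
V(m, O) = 13*O + 191*m (V(m, O) = 191*m + 13*O = 13*O + 191*m)
E(Q) = 107 + Q (E(Q) = Q + 107 = 107 + Q)
E(k(9, -5)) - V(-156, -53) = (107 + 0) - (13*(-53) + 191*(-156)) = 107 - (-689 - 29796) = 107 - 1*(-30485) = 107 + 30485 = 30592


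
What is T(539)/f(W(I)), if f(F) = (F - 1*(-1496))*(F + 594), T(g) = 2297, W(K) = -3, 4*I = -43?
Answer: 2297/882363 ≈ 0.0026032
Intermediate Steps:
I = -43/4 (I = (1/4)*(-43) = -43/4 ≈ -10.750)
f(F) = (594 + F)*(1496 + F) (f(F) = (F + 1496)*(594 + F) = (1496 + F)*(594 + F) = (594 + F)*(1496 + F))
T(539)/f(W(I)) = 2297/(888624 + (-3)**2 + 2090*(-3)) = 2297/(888624 + 9 - 6270) = 2297/882363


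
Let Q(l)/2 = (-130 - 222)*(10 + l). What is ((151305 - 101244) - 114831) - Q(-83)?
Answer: -116162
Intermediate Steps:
Q(l) = -7040 - 704*l (Q(l) = 2*((-130 - 222)*(10 + l)) = 2*(-352*(10 + l)) = 2*(-3520 - 352*l) = -7040 - 704*l)
((151305 - 101244) - 114831) - Q(-83) = ((151305 - 101244) - 114831) - (-7040 - 704*(-83)) = (50061 - 114831) - (-7040 + 58432) = -64770 - 1*51392 = -64770 - 51392 = -116162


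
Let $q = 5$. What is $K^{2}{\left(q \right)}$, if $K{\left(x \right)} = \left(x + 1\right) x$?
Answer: $900$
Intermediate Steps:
$K{\left(x \right)} = x \left(1 + x\right)$ ($K{\left(x \right)} = \left(1 + x\right) x = x \left(1 + x\right)$)
$K^{2}{\left(q \right)} = \left(5 \left(1 + 5\right)\right)^{2} = \left(5 \cdot 6\right)^{2} = 30^{2} = 900$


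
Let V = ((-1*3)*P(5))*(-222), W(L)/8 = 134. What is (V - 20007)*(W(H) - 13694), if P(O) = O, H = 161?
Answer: 210497094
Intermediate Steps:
W(L) = 1072 (W(L) = 8*134 = 1072)
V = 3330 (V = (-1*3*5)*(-222) = -3*5*(-222) = -15*(-222) = 3330)
(V - 20007)*(W(H) - 13694) = (3330 - 20007)*(1072 - 13694) = -16677*(-12622) = 210497094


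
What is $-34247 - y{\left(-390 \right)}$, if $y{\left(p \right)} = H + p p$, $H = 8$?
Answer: $-186355$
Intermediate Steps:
$y{\left(p \right)} = 8 + p^{2}$ ($y{\left(p \right)} = 8 + p p = 8 + p^{2}$)
$-34247 - y{\left(-390 \right)} = -34247 - \left(8 + \left(-390\right)^{2}\right) = -34247 - \left(8 + 152100\right) = -34247 - 152108 = -186355$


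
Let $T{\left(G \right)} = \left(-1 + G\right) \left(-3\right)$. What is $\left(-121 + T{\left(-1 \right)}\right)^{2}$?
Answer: $13225$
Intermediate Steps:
$T{\left(G \right)} = 3 - 3 G$
$\left(-121 + T{\left(-1 \right)}\right)^{2} = \left(-121 + \left(3 - -3\right)\right)^{2} = \left(-121 + \left(3 + 3\right)\right)^{2} = \left(-121 + 6\right)^{2} = \left(-115\right)^{2} = 13225$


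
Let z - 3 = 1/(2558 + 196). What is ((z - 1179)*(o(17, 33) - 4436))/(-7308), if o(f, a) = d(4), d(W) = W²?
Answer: -210515695/295974 ≈ -711.26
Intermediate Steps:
z = 8263/2754 (z = 3 + 1/(2558 + 196) = 3 + 1/2754 = 8263/2754 ≈ 3.0004)
o(f, a) = 16 (o(f, a) = 4² = 16)
((z - 1179)*(o(17, 33) - 4436))/(-7308) = ((8263/2754 - 1179)*(16 - 4436))/(-7308) = -3238703/2754*(-4420)*(-1/7308) = (421031390/81)*(-1/7308) = -210515695/295974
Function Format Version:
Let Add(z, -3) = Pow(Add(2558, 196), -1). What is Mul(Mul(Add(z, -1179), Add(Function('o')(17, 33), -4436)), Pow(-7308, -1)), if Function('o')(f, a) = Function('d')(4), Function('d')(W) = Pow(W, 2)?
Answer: Rational(-210515695, 295974) ≈ -711.26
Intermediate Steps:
z = Rational(8263, 2754) (z = Add(3, Pow(Add(2558, 196), -1)) = Add(3, Pow(2754, -1)) = Add(3, Rational(1, 2754)) = Rational(8263, 2754) ≈ 3.0004)
Function('o')(f, a) = 16 (Function('o')(f, a) = Pow(4, 2) = 16)
Mul(Mul(Add(z, -1179), Add(Function('o')(17, 33), -4436)), Pow(-7308, -1)) = Mul(Mul(Add(Rational(8263, 2754), -1179), Add(16, -4436)), Pow(-7308, -1)) = Mul(Mul(Rational(-3238703, 2754), -4420), Rational(-1, 7308)) = Mul(Rational(421031390, 81), Rational(-1, 7308)) = Rational(-210515695, 295974)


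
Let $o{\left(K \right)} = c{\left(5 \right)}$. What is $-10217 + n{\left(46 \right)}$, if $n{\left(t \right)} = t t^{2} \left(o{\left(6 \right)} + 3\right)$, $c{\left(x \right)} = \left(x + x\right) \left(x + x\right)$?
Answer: $10015391$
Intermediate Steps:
$c{\left(x \right)} = 4 x^{2}$ ($c{\left(x \right)} = 2 x 2 x = 4 x^{2}$)
$o{\left(K \right)} = 100$ ($o{\left(K \right)} = 4 \cdot 5^{2} = 4 \cdot 25 = 100$)
$n{\left(t \right)} = 103 t^{3}$ ($n{\left(t \right)} = t t^{2} \left(100 + 3\right) = t^{3} \cdot 103 = 103 t^{3}$)
$-10217 + n{\left(46 \right)} = -10217 + 103 \cdot 46^{3} = -10217 + 103 \cdot 97336 = -10217 + 10025608 = 10015391$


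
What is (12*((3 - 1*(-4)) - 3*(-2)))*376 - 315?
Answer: 58341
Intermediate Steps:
(12*((3 - 1*(-4)) - 3*(-2)))*376 - 315 = (12*((3 + 4) + 6))*376 - 315 = (12*(7 + 6))*376 - 315 = (12*13)*376 - 315 = 156*376 - 315 = 58656 - 315 = 58341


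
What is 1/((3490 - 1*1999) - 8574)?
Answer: -1/7083 ≈ -0.00014118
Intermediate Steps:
1/((3490 - 1*1999) - 8574) = 1/((3490 - 1999) - 8574) = 1/(1491 - 8574) = 1/(-7083) = -1/7083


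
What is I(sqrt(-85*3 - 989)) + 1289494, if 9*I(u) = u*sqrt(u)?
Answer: 1289494 + 2*sqrt(2)*311**(3/4)*I**(3/2)/9 ≈ 1.2895e+6 + 16.457*I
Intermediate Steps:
I(u) = u**(3/2)/9 (I(u) = (u*sqrt(u))/9 = u**(3/2)/9)
I(sqrt(-85*3 - 989)) + 1289494 = (sqrt(-85*3 - 989))**(3/2)/9 + 1289494 = (sqrt(-255 - 989))**(3/2)/9 + 1289494 = (sqrt(-1244))**(3/2)/9 + 1289494 = (2*I*sqrt(311))**(3/2)/9 + 1289494 = (2*sqrt(2)*311**(3/4)*I**(3/2))/9 + 1289494 = 2*sqrt(2)*311**(3/4)*I**(3/2)/9 + 1289494 = 1289494 + 2*sqrt(2)*311**(3/4)*I**(3/2)/9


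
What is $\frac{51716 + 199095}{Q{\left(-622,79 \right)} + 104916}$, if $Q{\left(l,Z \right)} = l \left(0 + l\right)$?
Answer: $\frac{250811}{491800} \approx 0.50999$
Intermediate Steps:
$Q{\left(l,Z \right)} = l^{2}$ ($Q{\left(l,Z \right)} = l l = l^{2}$)
$\frac{51716 + 199095}{Q{\left(-622,79 \right)} + 104916} = \frac{51716 + 199095}{\left(-622\right)^{2} + 104916} = \frac{250811}{386884 + 104916} = \frac{250811}{491800}$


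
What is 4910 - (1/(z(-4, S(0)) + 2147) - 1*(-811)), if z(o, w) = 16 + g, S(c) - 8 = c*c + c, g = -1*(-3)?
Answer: 8878433/2166 ≈ 4099.0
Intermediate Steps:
g = 3
S(c) = 8 + c + c² (S(c) = 8 + (c*c + c) = 8 + (c² + c) = 8 + (c + c²) = 8 + c + c²)
z(o, w) = 19 (z(o, w) = 16 + 3 = 19)
4910 - (1/(z(-4, S(0)) + 2147) - 1*(-811)) = 4910 - (1/(19 + 2147) - 1*(-811)) = 4910 - (1/2166 + 811) = 4910 - 1*1756627/2166 = 4910 - 1756627/2166 = 8878433/2166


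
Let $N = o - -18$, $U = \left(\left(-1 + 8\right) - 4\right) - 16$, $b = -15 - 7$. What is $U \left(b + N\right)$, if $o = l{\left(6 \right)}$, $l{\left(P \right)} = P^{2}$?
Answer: $-416$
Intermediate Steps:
$o = 36$ ($o = 6^{2} = 36$)
$b = -22$ ($b = -15 - 7 = -22$)
$U = -13$ ($U = \left(7 - 4\right) - 16 = 3 - 16 = -13$)
$N = 54$ ($N = 36 - -18 = 36 + 18 = 54$)
$U \left(b + N\right) = - 13 \left(-22 + 54\right) = \left(-13\right) 32 = -416$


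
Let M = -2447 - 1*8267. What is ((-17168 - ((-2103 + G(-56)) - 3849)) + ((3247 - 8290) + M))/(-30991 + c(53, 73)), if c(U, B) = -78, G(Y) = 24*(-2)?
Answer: 26925/31069 ≈ 0.86662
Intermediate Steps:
G(Y) = -48
M = -10714 (M = -2447 - 8267 = -10714)
((-17168 - ((-2103 + G(-56)) - 3849)) + ((3247 - 8290) + M))/(-30991 + c(53, 73)) = ((-17168 - ((-2103 - 48) - 3849)) + ((3247 - 8290) - 10714))/(-30991 - 78) = ((-17168 - (-2151 - 3849)) + (-5043 - 10714))/(-31069) = ((-17168 - 1*(-6000)) - 15757)*(-1/31069) = ((-17168 + 6000) - 15757)*(-1/31069) = (-11168 - 15757)*(-1/31069) = -26925*(-1/31069) = 26925/31069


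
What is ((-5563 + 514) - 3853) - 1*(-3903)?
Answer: -4999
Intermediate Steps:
((-5563 + 514) - 3853) - 1*(-3903) = (-5049 - 3853) + 3903 = -8902 + 3903 = -4999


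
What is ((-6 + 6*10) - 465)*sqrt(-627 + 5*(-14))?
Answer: -411*I*sqrt(697) ≈ -10851.0*I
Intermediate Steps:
((-6 + 6*10) - 465)*sqrt(-627 + 5*(-14)) = ((-6 + 60) - 465)*sqrt(-627 - 70) = (54 - 465)*sqrt(-697) = -411*I*sqrt(697)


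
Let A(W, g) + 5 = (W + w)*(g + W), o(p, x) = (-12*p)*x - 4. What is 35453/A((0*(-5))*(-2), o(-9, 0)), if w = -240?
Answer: 35453/955 ≈ 37.124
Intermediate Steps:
o(p, x) = -4 - 12*p*x (o(p, x) = -12*p*x - 4 = -4 - 12*p*x)
A(W, g) = -5 + (-240 + W)*(W + g) (A(W, g) = -5 + (W - 240)*(g + W) = -5 + (-240 + W)*(W + g))
35453/A((0*(-5))*(-2), o(-9, 0)) = 35453/(-5 + ((0*(-5))*(-2))² - 240*0*(-5)*(-2) - 240*(-4 - 12*(-9)*0) + ((0*(-5))*(-2))*(-4 - 12*(-9)*0)) = 35453/(-5 + (0*(-2))² - 0*(-2) - 240*(-4 + 0) + (0*(-2))*(-4 + 0)) = 35453/(-5 + 0² - 240*0 - 240*(-4) + 0*(-4)) = 35453/(-5 + 0 + 0 + 960 + 0) = 35453/955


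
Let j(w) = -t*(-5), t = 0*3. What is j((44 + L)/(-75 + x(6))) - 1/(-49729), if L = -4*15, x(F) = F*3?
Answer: 1/49729 ≈ 2.0109e-5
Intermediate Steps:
x(F) = 3*F
L = -60
t = 0
j(w) = 0 (j(w) = -1*0*(-5) = 0*(-5) = 0)
j((44 + L)/(-75 + x(6))) - 1/(-49729) = 0 - 1/(-49729) = 0 - 1*(-1/49729) = 0 + 1/49729 = 1/49729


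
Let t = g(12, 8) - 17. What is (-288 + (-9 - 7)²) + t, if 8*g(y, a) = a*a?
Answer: -41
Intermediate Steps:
g(y, a) = a²/8 (g(y, a) = (a*a)/8 = a²/8)
t = -9 (t = (⅛)*8² - 17 = (⅛)*64 - 17 = 8 - 17 = -9)
(-288 + (-9 - 7)²) + t = (-288 + (-9 - 7)²) - 9 = (-288 + (-16)²) - 9 = (-288 + 256) - 9 = -32 - 9 = -41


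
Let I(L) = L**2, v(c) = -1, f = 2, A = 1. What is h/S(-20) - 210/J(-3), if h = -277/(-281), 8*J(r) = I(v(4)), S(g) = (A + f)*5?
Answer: -7080923/4215 ≈ -1679.9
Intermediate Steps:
S(g) = 15 (S(g) = (1 + 2)*5 = 3*5 = 15)
J(r) = 1/8 (J(r) = (1/8)*(-1)**2 = (1/8)*1 = 1/8)
h = 277/281 (h = -277*(-1/281) = 277/281 ≈ 0.98577)
h/S(-20) - 210/J(-3) = (277/281)/15 - 210/1/8 = (277/281)*(1/15) - 210*8 = 277/4215 - 1680 = -7080923/4215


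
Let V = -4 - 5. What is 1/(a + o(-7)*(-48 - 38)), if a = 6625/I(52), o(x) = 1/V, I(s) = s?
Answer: 468/64097 ≈ 0.0073014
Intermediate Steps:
V = -9
o(x) = -1/9 (o(x) = 1/(-9) = -1/9)
a = 6625/52 ≈ 127.40
1/(a + o(-7)*(-48 - 38)) = 1/(6625/52 - (-48 - 38)/9) = 1/(6625/52 - 1/9*(-86)) = 1/(6625/52 + 86/9) = 1/(64097/468) = 468/64097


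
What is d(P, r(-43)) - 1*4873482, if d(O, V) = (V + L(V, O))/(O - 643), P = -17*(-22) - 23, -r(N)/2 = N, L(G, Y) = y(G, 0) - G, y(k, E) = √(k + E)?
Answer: -4873482 - √86/292 ≈ -4.8735e+6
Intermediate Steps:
y(k, E) = √(E + k)
L(G, Y) = √G - G (L(G, Y) = √(0 + G) - G = √G - G)
r(N) = -2*N
P = 351 (P = 374 - 23 = 351)
d(O, V) = √V/(-643 + O) (d(O, V) = (V + (√V - V))/(O - 643) = √V/(-643 + O))
d(P, r(-43)) - 1*4873482 = √(-2*(-43))/(-643 + 351) - 1*4873482 = √86/(-292) - 4873482 = √86*(-1/292) - 4873482 = -√86/292 - 4873482 = -4873482 - √86/292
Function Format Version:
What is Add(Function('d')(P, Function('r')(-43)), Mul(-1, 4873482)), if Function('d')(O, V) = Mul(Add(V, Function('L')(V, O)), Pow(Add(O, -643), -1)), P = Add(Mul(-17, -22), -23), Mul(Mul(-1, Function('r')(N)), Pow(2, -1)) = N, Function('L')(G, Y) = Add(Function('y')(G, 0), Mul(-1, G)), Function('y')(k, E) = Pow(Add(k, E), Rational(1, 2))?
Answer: Add(-4873482, Mul(Rational(-1, 292), Pow(86, Rational(1, 2)))) ≈ -4.8735e+6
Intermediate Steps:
Function('y')(k, E) = Pow(Add(E, k), Rational(1, 2))
Function('L')(G, Y) = Add(Pow(G, Rational(1, 2)), Mul(-1, G)) (Function('L')(G, Y) = Add(Pow(Add(0, G), Rational(1, 2)), Mul(-1, G)) = Add(Pow(G, Rational(1, 2)), Mul(-1, G)))
Function('r')(N) = Mul(-2, N)
P = 351 (P = Add(374, -23) = 351)
Function('d')(O, V) = Mul(Pow(V, Rational(1, 2)), Pow(Add(-643, O), -1)) (Function('d')(O, V) = Mul(Add(V, Add(Pow(V, Rational(1, 2)), Mul(-1, V))), Pow(Add(O, -643), -1)) = Mul(Pow(V, Rational(1, 2)), Pow(Add(-643, O), -1)))
Add(Function('d')(P, Function('r')(-43)), Mul(-1, 4873482)) = Add(Mul(Pow(Mul(-2, -43), Rational(1, 2)), Pow(Add(-643, 351), -1)), Mul(-1, 4873482)) = Add(Mul(Pow(86, Rational(1, 2)), Pow(-292, -1)), -4873482) = Add(Mul(Pow(86, Rational(1, 2)), Rational(-1, 292)), -4873482) = Add(Mul(Rational(-1, 292), Pow(86, Rational(1, 2))), -4873482) = Add(-4873482, Mul(Rational(-1, 292), Pow(86, Rational(1, 2))))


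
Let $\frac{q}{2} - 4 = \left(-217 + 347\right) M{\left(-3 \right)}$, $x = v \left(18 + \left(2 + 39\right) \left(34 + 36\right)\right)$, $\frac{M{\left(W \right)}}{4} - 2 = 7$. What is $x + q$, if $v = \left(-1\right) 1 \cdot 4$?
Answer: $-2184$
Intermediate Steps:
$M{\left(W \right)} = 36$ ($M{\left(W \right)} = 8 + 4 \cdot 7 = 8 + 28 = 36$)
$v = -4$ ($v = \left(-1\right) 4 = -4$)
$x = -11552$ ($x = - 4 \left(18 + \left(2 + 39\right) \left(34 + 36\right)\right) = - 4 \left(18 + 41 \cdot 70\right) = - 4 \left(18 + 2870\right) = \left(-4\right) 2888 = -11552$)
$q = 9368$ ($q = 8 + 2 \left(-217 + 347\right) 36 = 8 + 2 \cdot 130 \cdot 36 = 8 + 2 \cdot 4680 = 8 + 9360 = 9368$)
$x + q = -11552 + 9368 = -2184$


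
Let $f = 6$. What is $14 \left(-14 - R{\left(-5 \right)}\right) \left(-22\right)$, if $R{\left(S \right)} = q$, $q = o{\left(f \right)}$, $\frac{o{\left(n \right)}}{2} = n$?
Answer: $8008$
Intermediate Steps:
$o{\left(n \right)} = 2 n$
$q = 12$ ($q = 2 \cdot 6 = 12$)
$R{\left(S \right)} = 12$
$14 \left(-14 - R{\left(-5 \right)}\right) \left(-22\right) = 14 \left(-14 - 12\right) \left(-22\right) = 14 \left(-26\right) \left(-22\right) = \left(-364\right) \left(-22\right) = 8008$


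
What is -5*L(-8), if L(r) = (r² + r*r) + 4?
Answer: -660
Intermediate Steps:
L(r) = 4 + 2*r² (L(r) = (r² + r²) + 4 = 2*r² + 4 = 4 + 2*r²)
-5*L(-8) = -5*(4 + 2*(-8)²) = -5*(4 + 2*64) = -5*(4 + 128) = -5*132 = -660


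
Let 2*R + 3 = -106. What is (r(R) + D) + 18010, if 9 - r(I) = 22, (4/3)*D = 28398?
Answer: 78591/2 ≈ 39296.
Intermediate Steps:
R = -109/2 (R = -3/2 + (1/2)*(-106) = -3/2 - 53 = -109/2 ≈ -54.500)
D = 42597/2 (D = (3/4)*28398 = 42597/2 ≈ 21299.)
r(I) = -13 (r(I) = 9 - 1*22 = 9 - 22 = -13)
(r(R) + D) + 18010 = (-13 + 42597/2) + 18010 = 42571/2 + 18010 = 78591/2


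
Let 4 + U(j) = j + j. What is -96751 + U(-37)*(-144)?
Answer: -85519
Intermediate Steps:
U(j) = -4 + 2*j (U(j) = -4 + (j + j) = -4 + 2*j)
-96751 + U(-37)*(-144) = -96751 + (-4 + 2*(-37))*(-144) = -96751 + (-4 - 74)*(-144) = -96751 - 78*(-144) = -96751 + 11232 = -85519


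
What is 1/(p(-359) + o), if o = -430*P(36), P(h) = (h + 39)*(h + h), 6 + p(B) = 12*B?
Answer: -1/2326314 ≈ -4.2986e-7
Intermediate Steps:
p(B) = -6 + 12*B
P(h) = 2*h*(39 + h) (P(h) = (39 + h)*(2*h) = 2*h*(39 + h))
o = -2322000 (o = -860*36*(39 + 36) = -860*36*75 = -430*5400 = -2322000)
1/(p(-359) + o) = 1/((-6 + 12*(-359)) - 2322000) = 1/((-6 - 4308) - 2322000) = 1/(-4314 - 2322000) = 1/(-2326314) = -1/2326314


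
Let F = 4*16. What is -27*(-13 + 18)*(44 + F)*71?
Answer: -1035180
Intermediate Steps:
F = 64
-27*(-13 + 18)*(44 + F)*71 = -27*(-13 + 18)*(44 + 64)*71 = -135*108*71 = -27*540*71 = -14580*71 = -1035180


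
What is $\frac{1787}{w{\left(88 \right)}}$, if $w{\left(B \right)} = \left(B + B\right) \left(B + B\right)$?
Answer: $\frac{1787}{30976} \approx 0.05769$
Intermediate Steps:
$w{\left(B \right)} = 4 B^{2}$ ($w{\left(B \right)} = 2 B 2 B = 4 B^{2}$)
$\frac{1787}{w{\left(88 \right)}} = \frac{1787}{4 \cdot 88^{2}} = \frac{1787}{4 \cdot 7744} = \frac{1787}{30976}$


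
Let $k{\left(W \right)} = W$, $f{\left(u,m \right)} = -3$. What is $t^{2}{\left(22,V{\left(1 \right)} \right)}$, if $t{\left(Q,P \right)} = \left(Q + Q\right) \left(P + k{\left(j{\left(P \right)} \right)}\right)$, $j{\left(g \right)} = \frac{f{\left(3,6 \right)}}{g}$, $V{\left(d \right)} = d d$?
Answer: $7744$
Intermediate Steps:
$V{\left(d \right)} = d^{2}$
$j{\left(g \right)} = - \frac{3}{g}$
$t{\left(Q,P \right)} = 2 Q \left(P - \frac{3}{P}\right)$ ($t{\left(Q,P \right)} = \left(Q + Q\right) \left(P - \frac{3}{P}\right) = 2 Q \left(P - \frac{3}{P}\right)$)
$t^{2}{\left(22,V{\left(1 \right)} \right)} = \left(2 \cdot 22 \frac{1}{1^{2}} \left(-3 + \left(1^{2}\right)^{2}\right)\right)^{2} = \left(2 \cdot 22 \cdot 1^{-1} \left(-3 + 1^{2}\right)\right)^{2} = \left(2 \cdot 22 \cdot 1 \left(-3 + 1\right)\right)^{2} = \left(2 \cdot 22 \cdot 1 \left(-2\right)\right)^{2} = \left(-88\right)^{2} = 7744$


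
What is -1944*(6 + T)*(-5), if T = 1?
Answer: 68040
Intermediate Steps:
-1944*(6 + T)*(-5) = -1944*(6 + 1)*(-5) = -13608*(-5) = -1944*(-35) = 68040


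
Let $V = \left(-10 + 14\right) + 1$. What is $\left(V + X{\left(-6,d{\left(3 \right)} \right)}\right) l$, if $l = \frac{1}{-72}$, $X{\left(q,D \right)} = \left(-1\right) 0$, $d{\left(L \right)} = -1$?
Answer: $- \frac{5}{72} \approx -0.069444$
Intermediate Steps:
$X{\left(q,D \right)} = 0$
$V = 5$ ($V = 4 + 1 = 5$)
$l = - \frac{1}{72} \approx -0.013889$
$\left(V + X{\left(-6,d{\left(3 \right)} \right)}\right) l = \left(5 + 0\right) \left(- \frac{1}{72}\right) = 5 \left(- \frac{1}{72}\right) = - \frac{5}{72}$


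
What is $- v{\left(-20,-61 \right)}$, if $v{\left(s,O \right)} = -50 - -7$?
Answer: $43$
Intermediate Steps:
$v{\left(s,O \right)} = -43$ ($v{\left(s,O \right)} = -50 + 7 = -43$)
$- v{\left(-20,-61 \right)} = \left(-1\right) \left(-43\right) = 43$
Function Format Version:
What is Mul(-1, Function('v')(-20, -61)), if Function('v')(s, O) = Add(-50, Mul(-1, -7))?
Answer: 43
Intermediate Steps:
Function('v')(s, O) = -43 (Function('v')(s, O) = Add(-50, 7) = -43)
Mul(-1, Function('v')(-20, -61)) = Mul(-1, -43) = 43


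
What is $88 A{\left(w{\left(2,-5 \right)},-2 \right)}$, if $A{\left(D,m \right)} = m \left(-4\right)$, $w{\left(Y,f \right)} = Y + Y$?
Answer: $704$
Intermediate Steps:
$w{\left(Y,f \right)} = 2 Y$
$A{\left(D,m \right)} = - 4 m$
$88 A{\left(w{\left(2,-5 \right)},-2 \right)} = 88 \left(\left(-4\right) \left(-2\right)\right) = 88 \cdot 8 = 704$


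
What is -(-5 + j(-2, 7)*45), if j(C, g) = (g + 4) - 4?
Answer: -310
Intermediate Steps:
j(C, g) = g (j(C, g) = (4 + g) - 4 = g)
-(-5 + j(-2, 7)*45) = -(-5 + 7*45) = -(-5 + 315) = -1*310 = -310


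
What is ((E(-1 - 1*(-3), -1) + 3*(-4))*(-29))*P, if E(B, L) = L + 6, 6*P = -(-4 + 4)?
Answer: 0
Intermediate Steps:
P = 0 (P = (-(-4 + 4))/6 = (-1*0)/6 = (⅙)*0 = 0)
E(B, L) = 6 + L
((E(-1 - 1*(-3), -1) + 3*(-4))*(-29))*P = (((6 - 1) + 3*(-4))*(-29))*0 = ((5 - 12)*(-29))*0 = -7*(-29)*0 = 203*0 = 0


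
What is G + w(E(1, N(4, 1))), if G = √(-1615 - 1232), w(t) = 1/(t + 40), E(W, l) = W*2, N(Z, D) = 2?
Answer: 1/42 + I*√2847 ≈ 0.02381 + 53.357*I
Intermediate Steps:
E(W, l) = 2*W
w(t) = 1/(40 + t)
G = I*√2847 (G = √(-2847) = I*√2847 ≈ 53.357*I)
G + w(E(1, N(4, 1))) = I*√2847 + 1/(40 + 2*1) = I*√2847 + 1/(40 + 2) = I*√2847 + 1/42 = 1/42 + I*√2847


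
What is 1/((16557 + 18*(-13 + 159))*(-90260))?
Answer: -1/1731638100 ≈ -5.7749e-10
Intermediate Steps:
1/((16557 + 18*(-13 + 159))*(-90260)) = -1/90260/(16557 + 18*146) = -1/90260/(16557 + 2628) = -1/90260/19185 = (1/19185)*(-1/90260) = -1/1731638100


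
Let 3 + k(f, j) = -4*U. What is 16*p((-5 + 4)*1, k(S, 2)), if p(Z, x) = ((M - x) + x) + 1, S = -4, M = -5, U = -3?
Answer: -64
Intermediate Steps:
k(f, j) = 9 (k(f, j) = -3 - 4*(-3) = -3 + 12 = 9)
p(Z, x) = -4 (p(Z, x) = ((-5 - x) + x) + 1 = -5 + 1 = -4)
16*p((-5 + 4)*1, k(S, 2)) = 16*(-4) = -64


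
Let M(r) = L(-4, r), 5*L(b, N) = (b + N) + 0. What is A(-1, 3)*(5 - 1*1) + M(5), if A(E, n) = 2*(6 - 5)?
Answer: 41/5 ≈ 8.2000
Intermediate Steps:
L(b, N) = N/5 + b/5 (L(b, N) = ((b + N) + 0)/5 = ((N + b) + 0)/5 = (N + b)/5 = N/5 + b/5)
M(r) = -⅘ + r/5 (M(r) = r/5 + (⅕)*(-4) = r/5 - ⅘ = -⅘ + r/5)
A(E, n) = 2 (A(E, n) = 2*1 = 2)
A(-1, 3)*(5 - 1*1) + M(5) = 2*(5 - 1*1) + (-⅘ + (⅕)*5) = 2*(5 - 1) + (-⅘ + 1) = 2*4 + ⅕ = 8 + ⅕ = 41/5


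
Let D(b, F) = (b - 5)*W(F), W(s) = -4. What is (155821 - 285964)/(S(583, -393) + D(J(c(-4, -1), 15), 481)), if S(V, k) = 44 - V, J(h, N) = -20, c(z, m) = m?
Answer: 130143/439 ≈ 296.45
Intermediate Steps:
D(b, F) = 20 - 4*b (D(b, F) = (b - 5)*(-4) = (-5 + b)*(-4) = 20 - 4*b)
(155821 - 285964)/(S(583, -393) + D(J(c(-4, -1), 15), 481)) = (155821 - 285964)/((44 - 1*583) + (20 - 4*(-20))) = -130143/((44 - 583) + (20 + 80)) = -130143/(-539 + 100) = -130143/(-439) = -130143*(-1/439) = 130143/439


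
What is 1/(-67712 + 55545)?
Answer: -1/12167 ≈ -8.2190e-5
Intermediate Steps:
1/(-67712 + 55545) = 1/(-12167) = -1/12167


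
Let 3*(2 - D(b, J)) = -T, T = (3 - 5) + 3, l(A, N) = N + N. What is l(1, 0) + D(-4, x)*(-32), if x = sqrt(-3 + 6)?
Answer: -224/3 ≈ -74.667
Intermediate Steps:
l(A, N) = 2*N
x = sqrt(3) ≈ 1.7320
T = 1 (T = -2 + 3 = 1)
D(b, J) = 7/3 (D(b, J) = 2 - (-1)/3 = 2 - 1/3*(-1) = 2 + 1/3 = 7/3)
l(1, 0) + D(-4, x)*(-32) = 2*0 + (7/3)*(-32) = 0 - 224/3 = -224/3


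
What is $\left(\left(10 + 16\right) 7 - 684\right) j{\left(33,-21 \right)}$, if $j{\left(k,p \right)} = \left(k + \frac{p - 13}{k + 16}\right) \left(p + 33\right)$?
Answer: $- \frac{9535992}{49} \approx -1.9461 \cdot 10^{5}$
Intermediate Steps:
$j{\left(k,p \right)} = \left(33 + p\right) \left(k + \frac{-13 + p}{16 + k}\right)$ ($j{\left(k,p \right)} = \left(k + \frac{-13 + p}{16 + k}\right) \left(33 + p\right) = \left(33 + p\right) \left(k + \frac{-13 + p}{16 + k}\right)$)
$\left(\left(10 + 16\right) 7 - 684\right) j{\left(33,-21 \right)} = \left(\left(10 + 16\right) 7 - 684\right) \frac{-429 + \left(-21\right)^{2} + 20 \left(-21\right) + 33 \cdot 33^{2} + 528 \cdot 33 - 21 \cdot 33^{2} + 16 \cdot 33 \left(-21\right)}{16 + 33} = \left(26 \cdot 7 - 684\right) \frac{-429 + 441 - 420 + 33 \cdot 1089 + 17424 - 22869 - 11088}{49} = \left(182 - 684\right) \frac{-429 + 441 - 420 + 35937 + 17424 - 22869 - 11088}{49} = - 502 \cdot \frac{1}{49} \cdot 18996 = \left(-502\right) \frac{18996}{49} = - \frac{9535992}{49}$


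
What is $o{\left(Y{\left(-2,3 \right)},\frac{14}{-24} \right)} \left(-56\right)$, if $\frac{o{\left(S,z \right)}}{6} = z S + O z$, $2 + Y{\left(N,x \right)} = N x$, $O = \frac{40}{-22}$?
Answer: $- \frac{21168}{11} \approx -1924.4$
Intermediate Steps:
$O = - \frac{20}{11}$ ($O = 40 \left(- \frac{1}{22}\right) = - \frac{20}{11} \approx -1.8182$)
$Y{\left(N,x \right)} = -2 + N x$
$o{\left(S,z \right)} = - \frac{120 z}{11} + 6 S z$ ($o{\left(S,z \right)} = 6 \left(z S - \frac{20 z}{11}\right) = 6 \left(S z - \frac{20 z}{11}\right) = 6 \left(- \frac{20 z}{11} + S z\right) = - \frac{120 z}{11} + 6 S z$)
$o{\left(Y{\left(-2,3 \right)},\frac{14}{-24} \right)} \left(-56\right) = \frac{6 \frac{14}{-24} \left(-20 + 11 \left(-2 - 6\right)\right)}{11} \left(-56\right) = \frac{6 \cdot 14 \left(- \frac{1}{24}\right) \left(-20 + 11 \left(-2 - 6\right)\right)}{11} \left(-56\right) = \frac{6}{11} \left(- \frac{7}{12}\right) \left(-20 + 11 \left(-8\right)\right) \left(-56\right) = \frac{6}{11} \left(- \frac{7}{12}\right) \left(-20 - 88\right) \left(-56\right) = \frac{6}{11} \left(- \frac{7}{12}\right) \left(-108\right) \left(-56\right) = \frac{378}{11} \left(-56\right) = - \frac{21168}{11}$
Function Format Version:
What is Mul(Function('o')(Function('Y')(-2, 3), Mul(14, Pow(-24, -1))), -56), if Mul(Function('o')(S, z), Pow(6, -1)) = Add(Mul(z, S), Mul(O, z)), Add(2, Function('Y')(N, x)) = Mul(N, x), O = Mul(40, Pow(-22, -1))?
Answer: Rational(-21168, 11) ≈ -1924.4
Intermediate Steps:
O = Rational(-20, 11) (O = Mul(40, Rational(-1, 22)) = Rational(-20, 11) ≈ -1.8182)
Function('Y')(N, x) = Add(-2, Mul(N, x))
Function('o')(S, z) = Add(Mul(Rational(-120, 11), z), Mul(6, S, z)) (Function('o')(S, z) = Mul(6, Add(Mul(z, S), Mul(Rational(-20, 11), z))) = Mul(6, Add(Mul(S, z), Mul(Rational(-20, 11), z))) = Mul(6, Add(Mul(Rational(-20, 11), z), Mul(S, z))) = Add(Mul(Rational(-120, 11), z), Mul(6, S, z)))
Mul(Function('o')(Function('Y')(-2, 3), Mul(14, Pow(-24, -1))), -56) = Mul(Mul(Rational(6, 11), Mul(14, Pow(-24, -1)), Add(-20, Mul(11, Add(-2, Mul(-2, 3))))), -56) = Mul(Mul(Rational(6, 11), Mul(14, Rational(-1, 24)), Add(-20, Mul(11, Add(-2, -6)))), -56) = Mul(Mul(Rational(6, 11), Rational(-7, 12), Add(-20, Mul(11, -8))), -56) = Mul(Mul(Rational(6, 11), Rational(-7, 12), Add(-20, -88)), -56) = Mul(Mul(Rational(6, 11), Rational(-7, 12), -108), -56) = Mul(Rational(378, 11), -56) = Rational(-21168, 11)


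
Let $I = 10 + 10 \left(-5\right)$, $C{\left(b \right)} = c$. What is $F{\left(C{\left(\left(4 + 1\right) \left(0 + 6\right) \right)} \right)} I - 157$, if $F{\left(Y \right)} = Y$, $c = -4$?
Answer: $3$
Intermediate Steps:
$C{\left(b \right)} = -4$
$I = -40$ ($I = 10 - 50 = -40$)
$F{\left(C{\left(\left(4 + 1\right) \left(0 + 6\right) \right)} \right)} I - 157 = \left(-4\right) \left(-40\right) - 157 = 160 - 157 = 3$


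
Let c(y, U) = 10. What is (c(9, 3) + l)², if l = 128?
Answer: 19044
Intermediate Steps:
(c(9, 3) + l)² = (10 + 128)² = 138² = 19044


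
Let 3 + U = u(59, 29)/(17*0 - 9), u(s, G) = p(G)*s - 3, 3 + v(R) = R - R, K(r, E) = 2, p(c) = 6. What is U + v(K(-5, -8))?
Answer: -45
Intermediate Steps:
v(R) = -3 (v(R) = -3 + (R - R) = -3 + 0 = -3)
u(s, G) = -3 + 6*s (u(s, G) = 6*s - 3 = -3 + 6*s)
U = -42 (U = -3 + (-3 + 6*59)/(17*0 - 9) = -3 + (-3 + 354)/(0 - 9) = -3 + 351/(-9) = -3 + 351*(-⅑) = -3 - 39 = -42)
U + v(K(-5, -8)) = -42 - 3 = -45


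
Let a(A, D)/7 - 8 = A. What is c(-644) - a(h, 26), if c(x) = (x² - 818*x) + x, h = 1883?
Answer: 927647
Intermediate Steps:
a(A, D) = 56 + 7*A
c(x) = x² - 817*x
c(-644) - a(h, 26) = -644*(-817 - 644) - (56 + 7*1883) = -644*(-1461) - (56 + 13181) = 940884 - 1*13237 = 940884 - 13237 = 927647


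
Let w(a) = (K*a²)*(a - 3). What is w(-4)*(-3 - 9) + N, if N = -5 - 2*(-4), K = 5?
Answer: 6723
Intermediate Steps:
w(a) = 5*a²*(-3 + a) (w(a) = (5*a²)*(a - 3) = (5*a²)*(-3 + a) = 5*a²*(-3 + a))
N = 3 (N = -5 + 8 = 3)
w(-4)*(-3 - 9) + N = (5*(-4)²*(-3 - 4))*(-3 - 9) + 3 = (5*16*(-7))*(-12) + 3 = -560*(-12) + 3 = 6720 + 3 = 6723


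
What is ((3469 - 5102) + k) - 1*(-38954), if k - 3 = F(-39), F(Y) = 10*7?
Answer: 37394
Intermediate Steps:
F(Y) = 70
k = 73 (k = 3 + 70 = 73)
((3469 - 5102) + k) - 1*(-38954) = ((3469 - 5102) + 73) - 1*(-38954) = (-1633 + 73) + 38954 = -1560 + 38954 = 37394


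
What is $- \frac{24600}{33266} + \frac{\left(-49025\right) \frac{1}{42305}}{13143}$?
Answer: $- \frac{1367959039465}{1849638218259} \approx -0.73958$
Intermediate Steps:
$- \frac{24600}{33266} + \frac{\left(-49025\right) \frac{1}{42305}}{13143} = \left(-24600\right) \frac{1}{33266} + \left(-49025\right) \frac{1}{42305} \cdot \frac{1}{13143} = - \frac{12300}{16633} - \frac{9805}{111202923} = - \frac{1367959039465}{1849638218259}$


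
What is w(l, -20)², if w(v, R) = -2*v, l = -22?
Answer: 1936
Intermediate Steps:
w(l, -20)² = (-2*(-22))² = 44² = 1936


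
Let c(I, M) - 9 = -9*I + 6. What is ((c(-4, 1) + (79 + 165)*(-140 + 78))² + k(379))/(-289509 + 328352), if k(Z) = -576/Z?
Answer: 86152736515/14721497 ≈ 5852.2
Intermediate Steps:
c(I, M) = 15 - 9*I (c(I, M) = 9 + (-9*I + 6) = 9 + (6 - 9*I) = 15 - 9*I)
((c(-4, 1) + (79 + 165)*(-140 + 78))² + k(379))/(-289509 + 328352) = (((15 - 9*(-4)) + (79 + 165)*(-140 + 78))² - 576/379)/(-289509 + 328352) = (((15 + 36) + 244*(-62))² - 576*1/379)/38843 = ((51 - 15128)² - 576/379)*(1/38843) = ((-15077)² - 576/379)*(1/38843) = (227315929 - 576/379)*(1/38843) = (86152736515/379)*(1/38843) = 86152736515/14721497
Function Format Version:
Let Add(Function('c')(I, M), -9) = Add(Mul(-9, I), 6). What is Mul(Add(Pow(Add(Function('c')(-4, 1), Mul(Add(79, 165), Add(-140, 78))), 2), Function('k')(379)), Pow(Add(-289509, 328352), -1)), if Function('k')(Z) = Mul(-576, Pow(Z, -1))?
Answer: Rational(86152736515, 14721497) ≈ 5852.2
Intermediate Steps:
Function('c')(I, M) = Add(15, Mul(-9, I)) (Function('c')(I, M) = Add(9, Add(Mul(-9, I), 6)) = Add(9, Add(6, Mul(-9, I))) = Add(15, Mul(-9, I)))
Mul(Add(Pow(Add(Function('c')(-4, 1), Mul(Add(79, 165), Add(-140, 78))), 2), Function('k')(379)), Pow(Add(-289509, 328352), -1)) = Mul(Add(Pow(Add(Add(15, Mul(-9, -4)), Mul(Add(79, 165), Add(-140, 78))), 2), Mul(-576, Pow(379, -1))), Pow(Add(-289509, 328352), -1)) = Mul(Add(Pow(Add(Add(15, 36), Mul(244, -62)), 2), Mul(-576, Rational(1, 379))), Pow(38843, -1)) = Mul(Add(Pow(Add(51, -15128), 2), Rational(-576, 379)), Rational(1, 38843)) = Mul(Add(Pow(-15077, 2), Rational(-576, 379)), Rational(1, 38843)) = Mul(Add(227315929, Rational(-576, 379)), Rational(1, 38843)) = Mul(Rational(86152736515, 379), Rational(1, 38843)) = Rational(86152736515, 14721497)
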